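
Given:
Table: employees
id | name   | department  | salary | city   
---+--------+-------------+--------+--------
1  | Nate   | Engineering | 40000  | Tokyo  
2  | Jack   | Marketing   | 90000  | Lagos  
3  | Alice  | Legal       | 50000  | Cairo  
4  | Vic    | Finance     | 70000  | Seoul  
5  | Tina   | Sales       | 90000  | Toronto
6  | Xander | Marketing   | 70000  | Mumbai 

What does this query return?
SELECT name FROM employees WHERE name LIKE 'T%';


LIKE 'T%' matches names starting with 'T'
Matching: 1

1 rows:
Tina


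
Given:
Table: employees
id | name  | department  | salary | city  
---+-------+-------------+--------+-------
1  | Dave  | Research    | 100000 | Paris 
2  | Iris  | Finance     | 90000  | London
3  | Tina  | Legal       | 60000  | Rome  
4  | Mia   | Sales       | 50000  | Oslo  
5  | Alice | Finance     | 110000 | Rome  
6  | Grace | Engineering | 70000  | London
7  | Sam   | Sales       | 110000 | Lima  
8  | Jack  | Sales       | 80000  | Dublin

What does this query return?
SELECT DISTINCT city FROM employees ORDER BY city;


All 'city' values (row order): Paris, London, Rome, Oslo, Rome, London, Lima, Dublin
Removing duplicates leaves 6 unique value(s).

6 values:
Dublin
Lima
London
Oslo
Paris
Rome


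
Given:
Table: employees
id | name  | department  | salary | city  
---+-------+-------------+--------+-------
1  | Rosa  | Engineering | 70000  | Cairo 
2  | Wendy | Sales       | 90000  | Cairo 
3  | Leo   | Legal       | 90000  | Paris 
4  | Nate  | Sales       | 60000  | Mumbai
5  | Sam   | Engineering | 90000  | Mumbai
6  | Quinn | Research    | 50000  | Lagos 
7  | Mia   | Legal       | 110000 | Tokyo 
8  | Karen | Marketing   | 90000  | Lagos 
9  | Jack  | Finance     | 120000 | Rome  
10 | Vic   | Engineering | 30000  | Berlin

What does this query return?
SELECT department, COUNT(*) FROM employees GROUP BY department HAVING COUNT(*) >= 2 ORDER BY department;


Groups with count >= 2:
  Engineering: 3 -> PASS
  Legal: 2 -> PASS
  Sales: 2 -> PASS
  Finance: 1 -> filtered out
  Marketing: 1 -> filtered out
  Research: 1 -> filtered out


3 groups:
Engineering, 3
Legal, 2
Sales, 2


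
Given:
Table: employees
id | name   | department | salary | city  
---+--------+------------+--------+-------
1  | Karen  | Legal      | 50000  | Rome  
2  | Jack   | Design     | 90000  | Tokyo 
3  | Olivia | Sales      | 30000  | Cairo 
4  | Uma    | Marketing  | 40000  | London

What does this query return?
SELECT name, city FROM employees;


Projecting columns: name, city

4 rows:
Karen, Rome
Jack, Tokyo
Olivia, Cairo
Uma, London


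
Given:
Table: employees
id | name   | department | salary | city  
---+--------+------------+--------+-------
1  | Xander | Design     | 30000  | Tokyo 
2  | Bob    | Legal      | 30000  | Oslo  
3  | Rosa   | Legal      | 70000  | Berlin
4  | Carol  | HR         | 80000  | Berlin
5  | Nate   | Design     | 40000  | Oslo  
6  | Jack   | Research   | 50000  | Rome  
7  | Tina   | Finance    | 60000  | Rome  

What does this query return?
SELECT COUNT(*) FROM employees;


COUNT(*) counts all rows

7


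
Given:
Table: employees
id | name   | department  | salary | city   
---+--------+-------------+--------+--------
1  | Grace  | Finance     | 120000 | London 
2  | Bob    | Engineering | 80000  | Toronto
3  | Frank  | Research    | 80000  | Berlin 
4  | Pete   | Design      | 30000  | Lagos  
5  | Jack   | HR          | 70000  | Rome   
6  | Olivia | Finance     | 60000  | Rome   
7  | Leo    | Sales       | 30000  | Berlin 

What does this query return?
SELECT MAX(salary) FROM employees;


Salaries: 120000, 80000, 80000, 30000, 70000, 60000, 30000
MAX = 120000

120000


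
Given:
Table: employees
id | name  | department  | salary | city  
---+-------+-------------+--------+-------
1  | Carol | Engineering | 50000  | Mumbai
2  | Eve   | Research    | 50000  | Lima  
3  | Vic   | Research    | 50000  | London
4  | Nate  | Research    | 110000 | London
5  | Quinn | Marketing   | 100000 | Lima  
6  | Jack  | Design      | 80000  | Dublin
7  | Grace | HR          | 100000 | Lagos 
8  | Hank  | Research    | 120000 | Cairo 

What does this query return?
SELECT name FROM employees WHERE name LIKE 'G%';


LIKE 'G%' matches names starting with 'G'
Matching: 1

1 rows:
Grace


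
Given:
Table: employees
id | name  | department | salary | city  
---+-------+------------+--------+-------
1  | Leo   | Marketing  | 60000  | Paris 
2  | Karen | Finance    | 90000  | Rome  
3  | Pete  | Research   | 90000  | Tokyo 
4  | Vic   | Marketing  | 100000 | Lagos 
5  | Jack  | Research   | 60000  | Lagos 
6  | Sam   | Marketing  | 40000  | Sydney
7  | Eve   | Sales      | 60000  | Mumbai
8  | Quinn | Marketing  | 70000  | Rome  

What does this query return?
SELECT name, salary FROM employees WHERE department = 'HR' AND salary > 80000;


Filtering: department = 'HR' AND salary > 80000
Matching: 0 rows

Empty result set (0 rows)


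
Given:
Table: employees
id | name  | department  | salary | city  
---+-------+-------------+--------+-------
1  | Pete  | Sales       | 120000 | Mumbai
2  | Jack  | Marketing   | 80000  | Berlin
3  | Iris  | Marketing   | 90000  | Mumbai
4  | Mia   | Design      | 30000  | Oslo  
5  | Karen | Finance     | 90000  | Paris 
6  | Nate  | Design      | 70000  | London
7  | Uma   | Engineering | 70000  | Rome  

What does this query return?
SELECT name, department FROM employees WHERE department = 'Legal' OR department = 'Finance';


Filtering: department = 'Legal' OR 'Finance'
Matching: 1 rows

1 rows:
Karen, Finance


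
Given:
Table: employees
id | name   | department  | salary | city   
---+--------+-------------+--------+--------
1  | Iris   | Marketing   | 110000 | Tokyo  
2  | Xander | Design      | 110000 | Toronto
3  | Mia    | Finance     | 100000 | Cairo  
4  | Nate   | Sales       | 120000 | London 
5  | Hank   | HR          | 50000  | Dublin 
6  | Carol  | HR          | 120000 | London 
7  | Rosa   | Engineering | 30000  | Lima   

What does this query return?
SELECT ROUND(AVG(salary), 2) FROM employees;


SUM(salary) = 640000
COUNT = 7
ROUND(AVG, 2) = ROUND(640000 / 7, 2) = 91428.57

91428.57


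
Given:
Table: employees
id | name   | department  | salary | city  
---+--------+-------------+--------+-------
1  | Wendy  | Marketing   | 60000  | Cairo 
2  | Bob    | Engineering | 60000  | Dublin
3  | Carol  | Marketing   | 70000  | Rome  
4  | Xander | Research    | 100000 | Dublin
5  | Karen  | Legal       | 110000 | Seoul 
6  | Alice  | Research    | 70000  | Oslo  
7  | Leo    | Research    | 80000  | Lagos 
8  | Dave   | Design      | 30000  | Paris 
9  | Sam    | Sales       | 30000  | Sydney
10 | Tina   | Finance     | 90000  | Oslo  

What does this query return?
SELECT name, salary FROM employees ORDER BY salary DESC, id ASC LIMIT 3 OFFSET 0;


Sort by salary DESC (id ASC tiebreak), then skip 0 and take 3
Rows 1 through 3

3 rows:
Karen, 110000
Xander, 100000
Tina, 90000


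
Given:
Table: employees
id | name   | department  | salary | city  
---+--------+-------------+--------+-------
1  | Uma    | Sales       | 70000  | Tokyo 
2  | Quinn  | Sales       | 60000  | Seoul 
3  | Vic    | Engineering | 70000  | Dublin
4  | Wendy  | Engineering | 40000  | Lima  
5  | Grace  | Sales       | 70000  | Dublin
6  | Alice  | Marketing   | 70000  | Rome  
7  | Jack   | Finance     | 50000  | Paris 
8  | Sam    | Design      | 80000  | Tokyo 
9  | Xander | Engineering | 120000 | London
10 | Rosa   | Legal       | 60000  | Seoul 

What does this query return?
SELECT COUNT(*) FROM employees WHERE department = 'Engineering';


Counting rows where department = 'Engineering'
  Vic -> MATCH
  Wendy -> MATCH
  Xander -> MATCH


3


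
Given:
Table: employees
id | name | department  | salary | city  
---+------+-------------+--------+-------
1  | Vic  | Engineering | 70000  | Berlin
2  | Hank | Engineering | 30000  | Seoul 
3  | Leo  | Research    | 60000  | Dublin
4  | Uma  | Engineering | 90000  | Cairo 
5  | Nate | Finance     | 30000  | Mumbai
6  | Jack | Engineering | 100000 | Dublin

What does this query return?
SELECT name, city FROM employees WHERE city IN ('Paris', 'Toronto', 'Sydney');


Filtering: city IN ('Paris', 'Toronto', 'Sydney')
Matching: 0 rows

Empty result set (0 rows)


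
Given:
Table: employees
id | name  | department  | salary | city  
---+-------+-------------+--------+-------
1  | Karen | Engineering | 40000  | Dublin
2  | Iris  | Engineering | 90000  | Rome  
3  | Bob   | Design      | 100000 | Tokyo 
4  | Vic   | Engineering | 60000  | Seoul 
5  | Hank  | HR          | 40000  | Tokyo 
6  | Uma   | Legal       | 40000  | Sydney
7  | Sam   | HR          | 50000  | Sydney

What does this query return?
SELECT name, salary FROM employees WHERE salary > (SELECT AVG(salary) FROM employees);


Subquery: AVG(salary) = 60000.0
Filtering: salary > 60000.0
  Iris (90000) -> MATCH
  Bob (100000) -> MATCH


2 rows:
Iris, 90000
Bob, 100000


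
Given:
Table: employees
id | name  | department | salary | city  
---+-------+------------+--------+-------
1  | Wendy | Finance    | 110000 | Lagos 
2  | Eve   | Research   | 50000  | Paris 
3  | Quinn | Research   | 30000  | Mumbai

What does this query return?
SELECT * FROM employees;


SELECT * returns all 3 rows with all columns

3 rows:
1, Wendy, Finance, 110000, Lagos
2, Eve, Research, 50000, Paris
3, Quinn, Research, 30000, Mumbai


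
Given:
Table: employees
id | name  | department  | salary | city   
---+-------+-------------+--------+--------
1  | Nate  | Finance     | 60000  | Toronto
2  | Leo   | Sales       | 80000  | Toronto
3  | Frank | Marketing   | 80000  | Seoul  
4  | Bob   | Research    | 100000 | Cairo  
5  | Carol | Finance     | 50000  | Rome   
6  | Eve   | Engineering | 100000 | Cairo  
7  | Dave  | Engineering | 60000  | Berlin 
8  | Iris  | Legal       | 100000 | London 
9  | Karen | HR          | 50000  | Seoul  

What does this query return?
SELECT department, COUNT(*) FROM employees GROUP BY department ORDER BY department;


Assigning each row to its department group:
  Nate -> Finance
  Leo -> Sales
  Frank -> Marketing
  Bob -> Research
  Carol -> Finance
  Eve -> Engineering
  Dave -> Engineering
  Iris -> Legal
  Karen -> HR


7 groups:
Engineering, 2
Finance, 2
HR, 1
Legal, 1
Marketing, 1
Research, 1
Sales, 1


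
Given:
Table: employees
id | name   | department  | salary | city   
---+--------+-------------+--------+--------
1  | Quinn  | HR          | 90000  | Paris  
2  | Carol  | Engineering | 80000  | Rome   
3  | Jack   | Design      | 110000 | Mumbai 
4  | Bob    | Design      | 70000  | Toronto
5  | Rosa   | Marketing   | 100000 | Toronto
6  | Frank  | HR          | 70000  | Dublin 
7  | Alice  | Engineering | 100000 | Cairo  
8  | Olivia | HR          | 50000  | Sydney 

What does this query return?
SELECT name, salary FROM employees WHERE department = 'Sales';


Filtering: department = 'Sales'
Matching rows: 0

Empty result set (0 rows)


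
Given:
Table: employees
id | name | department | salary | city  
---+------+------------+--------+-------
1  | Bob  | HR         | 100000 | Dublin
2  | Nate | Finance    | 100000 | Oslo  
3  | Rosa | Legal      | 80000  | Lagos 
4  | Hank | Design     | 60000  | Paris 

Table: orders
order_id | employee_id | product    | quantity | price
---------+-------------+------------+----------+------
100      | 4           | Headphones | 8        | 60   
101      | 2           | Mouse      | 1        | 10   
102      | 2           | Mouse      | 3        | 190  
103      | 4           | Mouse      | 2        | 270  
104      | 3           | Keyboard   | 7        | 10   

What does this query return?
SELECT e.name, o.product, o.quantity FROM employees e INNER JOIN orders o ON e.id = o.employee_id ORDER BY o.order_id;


Joining employees.id = orders.employee_id:
  employee Hank (id=4) -> order Headphones
  employee Nate (id=2) -> order Mouse
  employee Nate (id=2) -> order Mouse
  employee Hank (id=4) -> order Mouse
  employee Rosa (id=3) -> order Keyboard


5 rows:
Hank, Headphones, 8
Nate, Mouse, 1
Nate, Mouse, 3
Hank, Mouse, 2
Rosa, Keyboard, 7


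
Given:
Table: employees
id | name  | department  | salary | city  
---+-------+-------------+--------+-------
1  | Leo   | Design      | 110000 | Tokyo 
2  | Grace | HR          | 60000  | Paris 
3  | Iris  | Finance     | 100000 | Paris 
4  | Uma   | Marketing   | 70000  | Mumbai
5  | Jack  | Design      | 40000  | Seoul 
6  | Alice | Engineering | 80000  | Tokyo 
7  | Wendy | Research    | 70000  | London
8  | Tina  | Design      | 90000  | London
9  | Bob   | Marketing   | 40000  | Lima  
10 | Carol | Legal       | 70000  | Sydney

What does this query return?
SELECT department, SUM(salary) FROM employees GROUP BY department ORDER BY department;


Summing salary within each department:
  Design: 110000 + 40000 + 90000 = 240000
  Engineering: 80000 = 80000
  Finance: 100000 = 100000
  HR: 60000 = 60000
  Legal: 70000 = 70000
  Marketing: 70000 + 40000 = 110000
  Research: 70000 = 70000


7 groups:
Design, 240000
Engineering, 80000
Finance, 100000
HR, 60000
Legal, 70000
Marketing, 110000
Research, 70000


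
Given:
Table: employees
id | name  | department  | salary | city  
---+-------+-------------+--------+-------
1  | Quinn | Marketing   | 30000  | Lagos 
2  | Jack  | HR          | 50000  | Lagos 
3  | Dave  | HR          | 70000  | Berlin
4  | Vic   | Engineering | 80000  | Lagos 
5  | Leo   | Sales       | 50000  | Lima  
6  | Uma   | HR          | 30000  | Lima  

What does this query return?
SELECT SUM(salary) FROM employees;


SUM(salary) = 30000 + 50000 + 70000 + 80000 + 50000 + 30000 = 310000

310000


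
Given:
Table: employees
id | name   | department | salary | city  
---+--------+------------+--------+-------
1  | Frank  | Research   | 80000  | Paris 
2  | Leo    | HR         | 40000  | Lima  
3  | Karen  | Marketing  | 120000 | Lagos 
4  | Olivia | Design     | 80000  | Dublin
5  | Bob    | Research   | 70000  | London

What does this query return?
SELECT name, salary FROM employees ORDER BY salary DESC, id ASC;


Sorting by salary DESC, then id ASC for ties

5 rows:
Karen, 120000
Frank, 80000
Olivia, 80000
Bob, 70000
Leo, 40000


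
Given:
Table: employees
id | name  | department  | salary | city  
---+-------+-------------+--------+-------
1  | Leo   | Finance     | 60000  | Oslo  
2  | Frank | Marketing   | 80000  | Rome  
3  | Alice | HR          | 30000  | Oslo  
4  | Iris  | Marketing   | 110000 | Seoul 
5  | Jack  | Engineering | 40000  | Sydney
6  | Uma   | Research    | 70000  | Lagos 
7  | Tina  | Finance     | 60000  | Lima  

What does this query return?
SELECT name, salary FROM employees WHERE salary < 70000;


Filtering: salary < 70000
Matching: 4 rows

4 rows:
Leo, 60000
Alice, 30000
Jack, 40000
Tina, 60000


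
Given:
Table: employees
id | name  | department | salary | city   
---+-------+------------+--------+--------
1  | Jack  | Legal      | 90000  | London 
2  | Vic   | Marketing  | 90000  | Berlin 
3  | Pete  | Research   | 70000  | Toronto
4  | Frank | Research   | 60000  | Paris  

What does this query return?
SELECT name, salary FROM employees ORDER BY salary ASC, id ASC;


Sorting by salary ASC, then id ASC for ties

4 rows:
Frank, 60000
Pete, 70000
Jack, 90000
Vic, 90000


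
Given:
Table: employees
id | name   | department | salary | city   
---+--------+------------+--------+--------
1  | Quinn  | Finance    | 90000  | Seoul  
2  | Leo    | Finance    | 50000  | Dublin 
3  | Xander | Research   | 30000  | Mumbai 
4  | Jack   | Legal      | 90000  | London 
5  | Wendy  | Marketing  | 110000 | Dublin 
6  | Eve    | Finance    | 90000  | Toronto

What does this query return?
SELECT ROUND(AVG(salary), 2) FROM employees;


SUM(salary) = 460000
COUNT = 6
ROUND(AVG, 2) = ROUND(460000 / 6, 2) = 76666.67

76666.67


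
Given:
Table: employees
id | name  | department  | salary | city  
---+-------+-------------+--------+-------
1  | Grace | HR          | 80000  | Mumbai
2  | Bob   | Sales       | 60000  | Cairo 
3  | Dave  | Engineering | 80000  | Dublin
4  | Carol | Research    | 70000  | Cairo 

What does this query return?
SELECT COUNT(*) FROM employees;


COUNT(*) counts all rows

4


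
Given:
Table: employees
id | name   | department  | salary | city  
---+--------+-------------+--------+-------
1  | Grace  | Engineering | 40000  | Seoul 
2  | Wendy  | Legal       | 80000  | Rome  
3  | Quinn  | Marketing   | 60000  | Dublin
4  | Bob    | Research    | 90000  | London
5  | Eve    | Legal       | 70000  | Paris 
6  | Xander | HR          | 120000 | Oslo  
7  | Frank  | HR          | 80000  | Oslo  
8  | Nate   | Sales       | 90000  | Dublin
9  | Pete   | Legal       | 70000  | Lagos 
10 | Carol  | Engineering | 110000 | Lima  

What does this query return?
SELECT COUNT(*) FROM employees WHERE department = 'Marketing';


Counting rows where department = 'Marketing'
  Quinn -> MATCH


1


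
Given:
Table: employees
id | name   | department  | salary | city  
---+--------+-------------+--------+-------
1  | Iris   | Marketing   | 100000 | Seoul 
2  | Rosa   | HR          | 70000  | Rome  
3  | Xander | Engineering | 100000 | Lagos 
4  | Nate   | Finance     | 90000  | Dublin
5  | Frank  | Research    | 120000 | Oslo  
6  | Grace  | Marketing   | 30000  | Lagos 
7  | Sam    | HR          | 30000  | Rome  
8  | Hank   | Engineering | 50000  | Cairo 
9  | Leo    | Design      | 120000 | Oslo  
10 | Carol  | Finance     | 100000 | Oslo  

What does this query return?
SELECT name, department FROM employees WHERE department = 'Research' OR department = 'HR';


Filtering: department = 'Research' OR 'HR'
Matching: 3 rows

3 rows:
Rosa, HR
Frank, Research
Sam, HR


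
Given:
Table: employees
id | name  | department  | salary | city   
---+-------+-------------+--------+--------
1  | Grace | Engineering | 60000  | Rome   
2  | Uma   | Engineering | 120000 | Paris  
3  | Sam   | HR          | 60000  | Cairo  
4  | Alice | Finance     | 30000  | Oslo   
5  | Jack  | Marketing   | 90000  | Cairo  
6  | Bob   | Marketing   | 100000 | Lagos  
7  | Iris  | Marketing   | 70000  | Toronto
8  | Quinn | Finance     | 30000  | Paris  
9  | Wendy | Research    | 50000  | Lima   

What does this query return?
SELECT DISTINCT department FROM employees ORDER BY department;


All 'department' values (row order): Engineering, Engineering, HR, Finance, Marketing, Marketing, Marketing, Finance, Research
Removing duplicates leaves 5 unique value(s).

5 values:
Engineering
Finance
HR
Marketing
Research


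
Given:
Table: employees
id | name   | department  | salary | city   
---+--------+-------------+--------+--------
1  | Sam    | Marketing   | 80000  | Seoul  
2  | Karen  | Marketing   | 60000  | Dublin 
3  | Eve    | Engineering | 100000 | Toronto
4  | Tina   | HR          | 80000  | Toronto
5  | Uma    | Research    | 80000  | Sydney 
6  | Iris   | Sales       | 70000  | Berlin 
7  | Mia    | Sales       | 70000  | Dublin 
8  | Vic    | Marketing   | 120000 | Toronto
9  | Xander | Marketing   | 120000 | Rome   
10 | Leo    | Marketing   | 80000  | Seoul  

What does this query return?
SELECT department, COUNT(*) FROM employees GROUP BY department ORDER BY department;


Assigning each row to its department group:
  Sam -> Marketing
  Karen -> Marketing
  Eve -> Engineering
  Tina -> HR
  Uma -> Research
  Iris -> Sales
  Mia -> Sales
  Vic -> Marketing
  Xander -> Marketing
  Leo -> Marketing


5 groups:
Engineering, 1
HR, 1
Marketing, 5
Research, 1
Sales, 2


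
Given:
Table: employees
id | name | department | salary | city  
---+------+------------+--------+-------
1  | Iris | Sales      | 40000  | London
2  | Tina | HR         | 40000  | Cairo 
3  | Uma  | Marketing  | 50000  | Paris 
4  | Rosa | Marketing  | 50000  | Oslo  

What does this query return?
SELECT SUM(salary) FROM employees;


SUM(salary) = 40000 + 40000 + 50000 + 50000 = 180000

180000


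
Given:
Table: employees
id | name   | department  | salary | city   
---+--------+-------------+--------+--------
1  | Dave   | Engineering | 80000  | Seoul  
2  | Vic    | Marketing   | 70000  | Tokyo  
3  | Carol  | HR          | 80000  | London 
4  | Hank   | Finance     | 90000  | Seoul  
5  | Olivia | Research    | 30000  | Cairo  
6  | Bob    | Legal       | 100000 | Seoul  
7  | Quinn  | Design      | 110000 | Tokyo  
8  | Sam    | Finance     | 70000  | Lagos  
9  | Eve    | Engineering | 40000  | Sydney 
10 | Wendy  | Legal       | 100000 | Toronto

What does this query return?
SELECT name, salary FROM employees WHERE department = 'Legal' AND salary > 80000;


Filtering: department = 'Legal' AND salary > 80000
Matching: 2 rows

2 rows:
Bob, 100000
Wendy, 100000


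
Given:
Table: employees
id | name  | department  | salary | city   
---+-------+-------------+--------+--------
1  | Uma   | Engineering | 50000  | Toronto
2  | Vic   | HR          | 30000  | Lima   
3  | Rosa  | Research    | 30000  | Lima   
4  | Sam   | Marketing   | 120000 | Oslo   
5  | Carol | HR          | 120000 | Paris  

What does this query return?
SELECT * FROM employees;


SELECT * returns all 5 rows with all columns

5 rows:
1, Uma, Engineering, 50000, Toronto
2, Vic, HR, 30000, Lima
3, Rosa, Research, 30000, Lima
4, Sam, Marketing, 120000, Oslo
5, Carol, HR, 120000, Paris


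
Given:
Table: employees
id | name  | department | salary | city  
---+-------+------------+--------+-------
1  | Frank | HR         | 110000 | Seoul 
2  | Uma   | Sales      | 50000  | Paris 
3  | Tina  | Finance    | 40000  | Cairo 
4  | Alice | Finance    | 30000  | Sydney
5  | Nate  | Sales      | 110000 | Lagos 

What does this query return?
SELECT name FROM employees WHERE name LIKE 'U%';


LIKE 'U%' matches names starting with 'U'
Matching: 1

1 rows:
Uma


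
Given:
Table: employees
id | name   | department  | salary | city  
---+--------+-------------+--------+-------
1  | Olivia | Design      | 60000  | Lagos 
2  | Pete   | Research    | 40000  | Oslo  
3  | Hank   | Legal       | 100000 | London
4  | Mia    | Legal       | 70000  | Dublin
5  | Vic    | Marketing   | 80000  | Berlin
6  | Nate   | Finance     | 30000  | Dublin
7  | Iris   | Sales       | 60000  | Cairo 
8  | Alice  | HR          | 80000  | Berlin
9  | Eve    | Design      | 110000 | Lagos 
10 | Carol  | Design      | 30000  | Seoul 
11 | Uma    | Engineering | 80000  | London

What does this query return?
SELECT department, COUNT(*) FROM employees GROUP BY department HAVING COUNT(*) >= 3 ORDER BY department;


Groups with count >= 3:
  Design: 3 -> PASS
  Engineering: 1 -> filtered out
  Finance: 1 -> filtered out
  HR: 1 -> filtered out
  Legal: 2 -> filtered out
  Marketing: 1 -> filtered out
  Research: 1 -> filtered out
  Sales: 1 -> filtered out


1 groups:
Design, 3


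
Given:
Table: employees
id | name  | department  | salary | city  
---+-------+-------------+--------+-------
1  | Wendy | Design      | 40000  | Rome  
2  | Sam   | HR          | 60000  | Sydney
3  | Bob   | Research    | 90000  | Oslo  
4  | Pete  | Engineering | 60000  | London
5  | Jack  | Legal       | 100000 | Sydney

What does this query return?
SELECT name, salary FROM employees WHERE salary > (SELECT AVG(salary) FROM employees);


Subquery: AVG(salary) = 70000.0
Filtering: salary > 70000.0
  Bob (90000) -> MATCH
  Jack (100000) -> MATCH


2 rows:
Bob, 90000
Jack, 100000


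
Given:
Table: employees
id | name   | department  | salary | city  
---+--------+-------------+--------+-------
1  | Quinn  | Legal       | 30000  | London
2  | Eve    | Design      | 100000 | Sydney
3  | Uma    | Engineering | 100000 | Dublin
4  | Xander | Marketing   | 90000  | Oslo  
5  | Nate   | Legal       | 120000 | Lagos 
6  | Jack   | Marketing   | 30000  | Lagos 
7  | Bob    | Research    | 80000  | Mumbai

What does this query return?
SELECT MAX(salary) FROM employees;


Salaries: 30000, 100000, 100000, 90000, 120000, 30000, 80000
MAX = 120000

120000


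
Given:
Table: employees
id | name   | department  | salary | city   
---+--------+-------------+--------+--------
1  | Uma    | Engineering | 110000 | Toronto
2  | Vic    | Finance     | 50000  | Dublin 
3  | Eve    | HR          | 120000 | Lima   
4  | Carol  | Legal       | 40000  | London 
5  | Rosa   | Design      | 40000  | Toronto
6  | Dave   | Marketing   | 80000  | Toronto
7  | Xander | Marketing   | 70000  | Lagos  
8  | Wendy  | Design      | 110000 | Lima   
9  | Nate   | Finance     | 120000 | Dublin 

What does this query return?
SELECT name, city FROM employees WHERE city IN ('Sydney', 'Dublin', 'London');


Filtering: city IN ('Sydney', 'Dublin', 'London')
Matching: 3 rows

3 rows:
Vic, Dublin
Carol, London
Nate, Dublin


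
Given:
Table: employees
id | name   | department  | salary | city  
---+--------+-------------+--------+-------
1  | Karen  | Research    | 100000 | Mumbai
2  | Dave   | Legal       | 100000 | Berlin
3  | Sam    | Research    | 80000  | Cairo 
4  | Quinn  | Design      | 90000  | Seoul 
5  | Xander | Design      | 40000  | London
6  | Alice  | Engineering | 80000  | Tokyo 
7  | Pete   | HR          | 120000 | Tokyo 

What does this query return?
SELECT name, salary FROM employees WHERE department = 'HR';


Filtering: department = 'HR'
Matching rows: 1

1 rows:
Pete, 120000


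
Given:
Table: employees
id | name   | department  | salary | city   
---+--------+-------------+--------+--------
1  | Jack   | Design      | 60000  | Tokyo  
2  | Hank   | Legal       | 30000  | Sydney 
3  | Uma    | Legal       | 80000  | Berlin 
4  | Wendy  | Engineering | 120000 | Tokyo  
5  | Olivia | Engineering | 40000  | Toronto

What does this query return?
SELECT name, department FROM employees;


Projecting columns: name, department

5 rows:
Jack, Design
Hank, Legal
Uma, Legal
Wendy, Engineering
Olivia, Engineering


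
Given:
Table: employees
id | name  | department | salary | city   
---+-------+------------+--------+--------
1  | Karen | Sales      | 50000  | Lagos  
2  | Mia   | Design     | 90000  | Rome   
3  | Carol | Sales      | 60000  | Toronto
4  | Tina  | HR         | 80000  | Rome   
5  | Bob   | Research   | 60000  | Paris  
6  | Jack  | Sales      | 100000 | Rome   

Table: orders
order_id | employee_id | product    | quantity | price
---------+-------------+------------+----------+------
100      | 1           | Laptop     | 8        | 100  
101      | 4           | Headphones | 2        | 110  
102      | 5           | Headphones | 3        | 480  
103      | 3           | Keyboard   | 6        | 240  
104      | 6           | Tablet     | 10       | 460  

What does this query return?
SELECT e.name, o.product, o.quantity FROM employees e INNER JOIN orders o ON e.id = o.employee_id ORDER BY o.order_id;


Joining employees.id = orders.employee_id:
  employee Karen (id=1) -> order Laptop
  employee Tina (id=4) -> order Headphones
  employee Bob (id=5) -> order Headphones
  employee Carol (id=3) -> order Keyboard
  employee Jack (id=6) -> order Tablet


5 rows:
Karen, Laptop, 8
Tina, Headphones, 2
Bob, Headphones, 3
Carol, Keyboard, 6
Jack, Tablet, 10


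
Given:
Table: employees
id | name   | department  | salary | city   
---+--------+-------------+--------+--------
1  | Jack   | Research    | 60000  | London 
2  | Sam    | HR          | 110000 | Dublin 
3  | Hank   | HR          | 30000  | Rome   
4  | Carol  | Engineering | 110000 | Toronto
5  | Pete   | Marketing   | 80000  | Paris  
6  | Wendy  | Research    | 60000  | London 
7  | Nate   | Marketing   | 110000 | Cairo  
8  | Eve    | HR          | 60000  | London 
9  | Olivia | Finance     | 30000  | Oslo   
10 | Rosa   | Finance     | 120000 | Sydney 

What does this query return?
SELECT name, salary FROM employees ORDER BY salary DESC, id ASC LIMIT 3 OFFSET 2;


Sort by salary DESC (id ASC tiebreak), then skip 2 and take 3
Rows 3 through 5

3 rows:
Carol, 110000
Nate, 110000
Pete, 80000


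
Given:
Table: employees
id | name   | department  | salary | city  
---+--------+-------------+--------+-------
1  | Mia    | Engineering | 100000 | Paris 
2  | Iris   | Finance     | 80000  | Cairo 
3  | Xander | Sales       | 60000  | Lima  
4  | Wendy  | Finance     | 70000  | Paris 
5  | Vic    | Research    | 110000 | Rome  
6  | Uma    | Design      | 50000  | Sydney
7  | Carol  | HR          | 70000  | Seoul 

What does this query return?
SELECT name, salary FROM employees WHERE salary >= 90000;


Filtering: salary >= 90000
Matching: 2 rows

2 rows:
Mia, 100000
Vic, 110000


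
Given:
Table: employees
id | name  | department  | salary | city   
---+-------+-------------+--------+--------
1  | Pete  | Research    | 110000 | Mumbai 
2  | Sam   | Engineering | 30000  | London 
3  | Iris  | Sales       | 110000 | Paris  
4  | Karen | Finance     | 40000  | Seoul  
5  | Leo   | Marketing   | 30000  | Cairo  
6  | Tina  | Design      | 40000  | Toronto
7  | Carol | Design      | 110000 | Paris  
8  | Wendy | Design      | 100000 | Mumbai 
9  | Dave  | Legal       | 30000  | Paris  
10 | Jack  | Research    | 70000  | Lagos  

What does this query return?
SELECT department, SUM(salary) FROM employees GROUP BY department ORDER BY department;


Summing salary within each department:
  Design: 40000 + 110000 + 100000 = 250000
  Engineering: 30000 = 30000
  Finance: 40000 = 40000
  Legal: 30000 = 30000
  Marketing: 30000 = 30000
  Research: 110000 + 70000 = 180000
  Sales: 110000 = 110000


7 groups:
Design, 250000
Engineering, 30000
Finance, 40000
Legal, 30000
Marketing, 30000
Research, 180000
Sales, 110000


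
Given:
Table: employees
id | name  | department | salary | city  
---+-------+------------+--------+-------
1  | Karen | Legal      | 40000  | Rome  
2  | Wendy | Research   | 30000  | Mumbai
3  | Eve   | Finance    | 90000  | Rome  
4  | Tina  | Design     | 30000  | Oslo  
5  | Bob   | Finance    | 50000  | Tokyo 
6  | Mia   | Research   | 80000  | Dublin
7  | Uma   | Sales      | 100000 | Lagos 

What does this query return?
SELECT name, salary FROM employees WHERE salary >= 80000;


Filtering: salary >= 80000
Matching: 3 rows

3 rows:
Eve, 90000
Mia, 80000
Uma, 100000


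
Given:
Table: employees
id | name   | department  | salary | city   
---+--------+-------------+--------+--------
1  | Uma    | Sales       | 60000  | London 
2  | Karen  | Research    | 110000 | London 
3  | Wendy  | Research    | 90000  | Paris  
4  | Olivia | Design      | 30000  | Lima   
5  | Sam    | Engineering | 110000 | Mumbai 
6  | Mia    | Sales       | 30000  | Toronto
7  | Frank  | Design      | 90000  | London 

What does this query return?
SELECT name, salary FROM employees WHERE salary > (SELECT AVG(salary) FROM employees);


Subquery: AVG(salary) = 74285.71
Filtering: salary > 74285.71
  Karen (110000) -> MATCH
  Wendy (90000) -> MATCH
  Sam (110000) -> MATCH
  Frank (90000) -> MATCH


4 rows:
Karen, 110000
Wendy, 90000
Sam, 110000
Frank, 90000


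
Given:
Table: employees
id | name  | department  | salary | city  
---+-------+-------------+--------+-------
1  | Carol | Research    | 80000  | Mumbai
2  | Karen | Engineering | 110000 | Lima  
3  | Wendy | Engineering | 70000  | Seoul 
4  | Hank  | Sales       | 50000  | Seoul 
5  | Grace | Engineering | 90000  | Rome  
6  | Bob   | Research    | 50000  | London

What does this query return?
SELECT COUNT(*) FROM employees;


COUNT(*) counts all rows

6


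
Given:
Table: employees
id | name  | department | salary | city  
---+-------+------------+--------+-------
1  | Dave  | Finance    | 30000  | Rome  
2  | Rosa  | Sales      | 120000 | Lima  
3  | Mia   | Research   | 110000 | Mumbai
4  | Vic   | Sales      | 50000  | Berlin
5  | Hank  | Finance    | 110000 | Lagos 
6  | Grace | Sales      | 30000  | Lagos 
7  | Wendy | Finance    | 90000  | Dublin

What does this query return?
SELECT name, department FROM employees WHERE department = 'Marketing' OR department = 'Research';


Filtering: department = 'Marketing' OR 'Research'
Matching: 1 rows

1 rows:
Mia, Research


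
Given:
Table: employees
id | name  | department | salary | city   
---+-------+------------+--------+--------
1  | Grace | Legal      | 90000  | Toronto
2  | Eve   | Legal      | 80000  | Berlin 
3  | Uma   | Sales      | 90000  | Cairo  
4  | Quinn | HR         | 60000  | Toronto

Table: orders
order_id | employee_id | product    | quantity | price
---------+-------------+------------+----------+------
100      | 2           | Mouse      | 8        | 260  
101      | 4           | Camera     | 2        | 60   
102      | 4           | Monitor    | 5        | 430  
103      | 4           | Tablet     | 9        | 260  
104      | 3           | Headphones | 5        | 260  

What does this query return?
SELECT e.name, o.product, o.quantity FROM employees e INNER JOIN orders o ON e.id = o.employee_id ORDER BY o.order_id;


Joining employees.id = orders.employee_id:
  employee Eve (id=2) -> order Mouse
  employee Quinn (id=4) -> order Camera
  employee Quinn (id=4) -> order Monitor
  employee Quinn (id=4) -> order Tablet
  employee Uma (id=3) -> order Headphones


5 rows:
Eve, Mouse, 8
Quinn, Camera, 2
Quinn, Monitor, 5
Quinn, Tablet, 9
Uma, Headphones, 5


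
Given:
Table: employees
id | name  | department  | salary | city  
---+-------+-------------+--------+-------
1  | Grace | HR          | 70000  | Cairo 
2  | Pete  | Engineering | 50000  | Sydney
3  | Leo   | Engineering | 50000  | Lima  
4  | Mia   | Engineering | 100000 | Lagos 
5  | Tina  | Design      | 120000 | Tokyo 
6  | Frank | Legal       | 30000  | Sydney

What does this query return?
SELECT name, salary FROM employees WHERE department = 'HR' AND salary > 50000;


Filtering: department = 'HR' AND salary > 50000
Matching: 1 rows

1 rows:
Grace, 70000


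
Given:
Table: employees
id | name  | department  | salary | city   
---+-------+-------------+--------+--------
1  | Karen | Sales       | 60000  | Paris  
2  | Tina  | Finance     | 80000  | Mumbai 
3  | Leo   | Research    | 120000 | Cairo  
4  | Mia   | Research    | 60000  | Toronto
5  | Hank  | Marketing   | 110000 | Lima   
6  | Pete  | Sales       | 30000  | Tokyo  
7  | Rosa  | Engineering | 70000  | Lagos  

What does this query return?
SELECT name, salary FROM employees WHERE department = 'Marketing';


Filtering: department = 'Marketing'
Matching rows: 1

1 rows:
Hank, 110000


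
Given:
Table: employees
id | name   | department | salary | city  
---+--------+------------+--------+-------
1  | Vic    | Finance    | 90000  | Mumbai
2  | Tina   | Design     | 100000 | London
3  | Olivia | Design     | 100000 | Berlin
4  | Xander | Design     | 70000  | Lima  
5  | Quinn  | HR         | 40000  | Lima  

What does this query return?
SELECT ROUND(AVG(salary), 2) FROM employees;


SUM(salary) = 400000
COUNT = 5
ROUND(AVG, 2) = ROUND(400000 / 5, 2) = 80000.0

80000.0


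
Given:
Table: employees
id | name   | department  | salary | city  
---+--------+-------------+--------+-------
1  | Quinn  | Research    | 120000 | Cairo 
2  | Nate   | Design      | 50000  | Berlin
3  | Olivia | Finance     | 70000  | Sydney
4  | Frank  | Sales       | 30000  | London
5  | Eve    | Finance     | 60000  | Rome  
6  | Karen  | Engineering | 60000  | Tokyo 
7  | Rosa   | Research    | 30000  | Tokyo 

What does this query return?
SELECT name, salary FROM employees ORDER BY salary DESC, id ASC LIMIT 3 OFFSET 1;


Sort by salary DESC (id ASC tiebreak), then skip 1 and take 3
Rows 2 through 4

3 rows:
Olivia, 70000
Eve, 60000
Karen, 60000


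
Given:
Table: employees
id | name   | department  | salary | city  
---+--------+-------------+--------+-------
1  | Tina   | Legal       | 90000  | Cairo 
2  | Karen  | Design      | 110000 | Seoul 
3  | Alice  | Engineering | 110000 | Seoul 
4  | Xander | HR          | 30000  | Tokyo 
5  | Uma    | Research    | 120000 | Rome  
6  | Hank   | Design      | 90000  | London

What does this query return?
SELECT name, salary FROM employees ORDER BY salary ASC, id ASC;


Sorting by salary ASC, then id ASC for ties

6 rows:
Xander, 30000
Tina, 90000
Hank, 90000
Karen, 110000
Alice, 110000
Uma, 120000


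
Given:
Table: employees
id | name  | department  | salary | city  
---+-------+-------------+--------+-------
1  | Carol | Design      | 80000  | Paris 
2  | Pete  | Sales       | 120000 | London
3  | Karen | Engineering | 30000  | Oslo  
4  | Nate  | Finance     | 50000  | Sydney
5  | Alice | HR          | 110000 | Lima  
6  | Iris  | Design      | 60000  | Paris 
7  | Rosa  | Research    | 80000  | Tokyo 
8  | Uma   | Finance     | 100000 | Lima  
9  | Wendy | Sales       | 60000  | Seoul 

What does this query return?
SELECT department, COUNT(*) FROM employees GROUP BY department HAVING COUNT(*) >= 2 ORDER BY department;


Groups with count >= 2:
  Design: 2 -> PASS
  Finance: 2 -> PASS
  Sales: 2 -> PASS
  Engineering: 1 -> filtered out
  HR: 1 -> filtered out
  Research: 1 -> filtered out


3 groups:
Design, 2
Finance, 2
Sales, 2


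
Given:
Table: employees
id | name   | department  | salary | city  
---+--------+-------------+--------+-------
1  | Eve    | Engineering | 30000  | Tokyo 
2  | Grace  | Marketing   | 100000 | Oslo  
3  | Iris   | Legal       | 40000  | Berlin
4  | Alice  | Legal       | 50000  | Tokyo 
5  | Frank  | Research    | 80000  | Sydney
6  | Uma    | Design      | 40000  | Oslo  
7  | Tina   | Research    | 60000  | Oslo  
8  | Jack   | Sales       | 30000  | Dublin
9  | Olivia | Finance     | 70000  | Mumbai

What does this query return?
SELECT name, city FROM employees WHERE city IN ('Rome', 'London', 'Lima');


Filtering: city IN ('Rome', 'London', 'Lima')
Matching: 0 rows

Empty result set (0 rows)


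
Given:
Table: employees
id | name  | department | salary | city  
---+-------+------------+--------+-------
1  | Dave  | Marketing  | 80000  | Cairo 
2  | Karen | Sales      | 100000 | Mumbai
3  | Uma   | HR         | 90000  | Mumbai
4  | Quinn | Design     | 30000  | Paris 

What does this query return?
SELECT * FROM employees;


SELECT * returns all 4 rows with all columns

4 rows:
1, Dave, Marketing, 80000, Cairo
2, Karen, Sales, 100000, Mumbai
3, Uma, HR, 90000, Mumbai
4, Quinn, Design, 30000, Paris


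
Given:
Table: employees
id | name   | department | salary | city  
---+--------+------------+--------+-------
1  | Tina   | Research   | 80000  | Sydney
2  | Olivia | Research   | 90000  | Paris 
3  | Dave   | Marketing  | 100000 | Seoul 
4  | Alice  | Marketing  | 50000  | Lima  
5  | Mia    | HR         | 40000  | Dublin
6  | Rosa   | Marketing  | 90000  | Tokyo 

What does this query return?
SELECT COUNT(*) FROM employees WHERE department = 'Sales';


Counting rows where department = 'Sales'


0


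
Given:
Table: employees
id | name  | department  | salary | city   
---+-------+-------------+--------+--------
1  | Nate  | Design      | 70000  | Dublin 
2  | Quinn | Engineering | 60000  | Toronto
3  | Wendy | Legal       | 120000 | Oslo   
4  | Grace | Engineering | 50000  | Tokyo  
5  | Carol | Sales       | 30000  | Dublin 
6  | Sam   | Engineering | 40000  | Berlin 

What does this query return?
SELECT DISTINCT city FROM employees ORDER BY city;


All 'city' values (row order): Dublin, Toronto, Oslo, Tokyo, Dublin, Berlin
Removing duplicates leaves 5 unique value(s).

5 values:
Berlin
Dublin
Oslo
Tokyo
Toronto


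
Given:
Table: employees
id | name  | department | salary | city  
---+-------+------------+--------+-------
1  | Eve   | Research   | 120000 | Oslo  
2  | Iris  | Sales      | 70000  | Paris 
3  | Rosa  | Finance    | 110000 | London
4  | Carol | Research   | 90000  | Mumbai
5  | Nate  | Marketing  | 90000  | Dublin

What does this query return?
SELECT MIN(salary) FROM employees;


Salaries: 120000, 70000, 110000, 90000, 90000
MIN = 70000

70000


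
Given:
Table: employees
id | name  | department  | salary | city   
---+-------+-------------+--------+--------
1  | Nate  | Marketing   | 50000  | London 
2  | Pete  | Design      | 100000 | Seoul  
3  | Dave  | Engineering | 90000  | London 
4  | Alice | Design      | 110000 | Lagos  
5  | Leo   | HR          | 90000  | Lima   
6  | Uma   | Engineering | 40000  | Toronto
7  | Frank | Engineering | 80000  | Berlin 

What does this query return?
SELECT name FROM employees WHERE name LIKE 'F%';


LIKE 'F%' matches names starting with 'F'
Matching: 1

1 rows:
Frank
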